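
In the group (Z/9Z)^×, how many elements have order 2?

φ(9) = φ(3^2) = 3·(3−1) = 6 = 2 · 3.
In a cyclic group of order 6, there are φ(d) elements of order d for each divisor d of 6, and zero for non-divisors.
2 | 6, and φ(2) = 2 − 1 = 1.

1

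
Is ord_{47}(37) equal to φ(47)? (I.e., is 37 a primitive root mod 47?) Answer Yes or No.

No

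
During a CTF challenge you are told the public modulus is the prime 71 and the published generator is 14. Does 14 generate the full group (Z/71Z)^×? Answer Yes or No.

No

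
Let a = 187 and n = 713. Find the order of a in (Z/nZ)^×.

11

By Lagrange's theorem, ord_713(187) divides φ(713) = φ(23·31) = (23−1)·(31−1) = 22·30 = 660 = 2^2 · 3 · 5 · 11.
Divisors of 660: 1, 2, 3, 4, 5, 6, 10, 11, 12, 15, 20, 22, 30, 33, 44, 55, 60, 66, 110, 132, 165, 220, 330, 660.
Evaluate successive powers at the divisors of 660:
187^1 ≡ 187 (mod 713)
187^2 ≡ 32 (mod 713)
187^3 ≡ 280 (mod 713)
187^4 ≡ 311 (mod 713)
187^5 ≡ 404 (mod 713)
187^6 ≡ 683 (mod 713)
187^10 ≡ 652 (mod 713)
187^11 ≡ 1 (mod 713) ✓
So ord_713(187) = 11.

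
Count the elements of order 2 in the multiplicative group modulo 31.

1

φ(31) = 31 − 1 = 30 = 2 · 3 · 5.
In a cyclic group of order 30, there are φ(d) elements of order d for each divisor d of 30, and zero for non-divisors.
2 | 30, and φ(2) = 2 − 1 = 1.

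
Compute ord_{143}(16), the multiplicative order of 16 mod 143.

The order of 16 must divide φ(143) = φ(11·13) = (11−1)·(13−1) = 10·12 = 120 = 2^3 · 3 · 5.
Divisors of 120: 1, 2, 3, 4, 5, 6, 8, 10, 12, 15, 20, 24, 30, 40, 60, 120.
Check 16^d mod 143 for each divisor in increasing order:
16^1 ≡ 16 (mod 143)
16^2 ≡ 113 (mod 143)
16^3 ≡ 92 (mod 143)
16^4 ≡ 42 (mod 143)
16^5 ≡ 100 (mod 143)
16^6 ≡ 27 (mod 143)
16^8 ≡ 48 (mod 143)
16^10 ≡ 133 (mod 143)
16^12 ≡ 14 (mod 143)
16^15 ≡ 1 (mod 143) ✓
Therefore the multiplicative order of 16 modulo 143 is 15.

15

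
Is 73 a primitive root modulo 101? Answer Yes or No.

Yes

φ(101) = 101 − 1 = 100 = 2^2 · 5^2.
It suffices to check that the order of 73 is not a proper divisor of 100: compute 73^(100/q) for q ∈ {2, 5}.
73^50 ≡ 100 (mod 101)  [q = 2: ≢ 1 ✓]
73^20 ≡ 95 (mod 101)  [q = 5: ≢ 1 ✓]
None equal 1, so ord_101(73) = 100: 73 is a primitive root.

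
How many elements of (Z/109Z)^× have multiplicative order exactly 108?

φ(109) = 109 − 1 = 108 = 2^2 · 3^3.
Since (Z/109Z)^× is cyclic of order 108, the number of elements of order d is φ(d) when d | 108 and 0 otherwise.
108 = 2^2 · 3^3 divides 108, and φ(108) = 36.

36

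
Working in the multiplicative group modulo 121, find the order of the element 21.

22

Since 21 ∈ (Z/121Z)^×, its order divides φ(121) = φ(11^2) = 11·(11−1) = 110 = 2 · 5 · 11.
Divisors of 110: 1, 2, 5, 10, 11, 22, 55, 110.
Compute 21^d (mod 121) for the divisors d until we hit 1:
21^1 ≡ 21
21^2 ≡ 78
21^5 ≡ 109
21^10 ≡ 23
21^11 ≡ 120
21^22 ≡ 1
Hence ord(21) = 22.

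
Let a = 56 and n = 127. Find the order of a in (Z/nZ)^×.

126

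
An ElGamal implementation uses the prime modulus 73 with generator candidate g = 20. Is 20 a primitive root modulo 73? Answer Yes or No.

Yes

φ(73) = 73 − 1 = 72 = 2^3 · 3^2.
It suffices to check that the order of 20 is not a proper divisor of 72: compute 20^(72/q) for q ∈ {2, 3}.
20^36 ≡ 72 (mod 73)  [q = 2: ≢ 1 ✓]
20^24 ≡ 64 (mod 73)  [q = 3: ≢ 1 ✓]
All checks pass, so 20 has order 72 and is a primitive root modulo 73.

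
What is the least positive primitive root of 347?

φ(347) = 347 − 1 = 346 = 2 · 173.
Test candidates g = 2, 3, … against the prime factors q ∈ {2, 173} of φ(347): g is a generator iff g^(346/q) ≢ 1 for every such q.
g = 2: 2^173 ≡ 346; 2^2 ≡ 4 — none is 1, so 2 is a primitive root.
Hence the least primitive root of 347 is 2.

2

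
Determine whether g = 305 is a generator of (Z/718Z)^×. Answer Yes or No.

Yes

φ(718) = φ(2)·φ(359) = 1·358 = 358 = 2 · 179.
305 is a primitive root mod 718 iff 305^(φ(718)/q) ≢ 1 for every prime q | φ(718), i.e. q ∈ {2, 179}.
305^179 ≡ 717 (mod 718)  [q = 2: ≢ 1 ✓]
305^2 ≡ 403 (mod 718)  [q = 179: ≢ 1 ✓]
All checks pass, so 305 has order 358 and is a primitive root modulo 718.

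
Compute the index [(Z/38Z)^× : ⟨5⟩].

Since 5 ∈ (Z/38Z)^×, its order divides φ(38) = φ(2)·φ(19) = 1·18 = 18 = 2 · 3^2.
Divisors of 18: 1, 2, 3, 6, 9, 18.
Evaluate successive powers at the divisors of 18:
5^1 ≡ 5 (mod 38)
5^2 ≡ 25 (mod 38)
5^3 ≡ 11 (mod 38)
5^6 ≡ 7 (mod 38)
5^9 ≡ 1 (mod 38) ✓
The order of 5 is 9, so the subgroup it generates has 9 elements.
Index = |(Z/38Z)^×| / |⟨5⟩| = 18 / 9 = 2.

2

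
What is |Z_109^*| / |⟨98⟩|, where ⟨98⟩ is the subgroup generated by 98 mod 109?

1

ord(98) | φ(109) = 109 − 1 = 108 = 2^2 · 3^3.
Divisors of 108: 1, 2, 3, 4, 6, 9, 12, 18, 27, 36, 54, 108.
Compute 98^d (mod 109) for the divisors d until we hit 1:
98^1 ≡ 98
98^2 ≡ 12
98^3 ≡ 86
98^4 ≡ 35
98^6 ≡ 93
98^9 ≡ 41
98^12 ≡ 38
98^18 ≡ 46
98^27 ≡ 33
98^36 ≡ 45
98^54 ≡ 108
98^108 ≡ 1
Thus |⟨98⟩| = ord(98) = 108.
The index is φ(109) / ord(98) = 108 / 108 = 1.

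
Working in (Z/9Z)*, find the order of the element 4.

3

By Lagrange's theorem, ord_9(4) divides φ(9) = φ(3^2) = 3·(3−1) = 6 = 2 · 3.
Divisors of 6: 1, 2, 3, 6.
Check 4^d mod 9 for each divisor in increasing order:
4^1 ≡ 4 (mod 9)
4^2 ≡ 7 (mod 9)
4^3 ≡ 1 (mod 9) ✓
Hence ord(4) = 3.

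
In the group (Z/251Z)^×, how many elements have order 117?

φ(251) = 251 − 1 = 250 = 2 · 5^3.
Since (Z/251Z)^× is cyclic of order 250, the number of elements of order d is φ(d) when d | 250 and 0 otherwise.
Since 117 ∤ 250, the count is 0.

0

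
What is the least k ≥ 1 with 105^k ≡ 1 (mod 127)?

Since 105 ∈ (Z/127Z)^×, its order divides φ(127) = 127 − 1 = 126 = 2 · 3^2 · 7.
Divisors of 126: 1, 2, 3, 6, 7, 9, 14, 18, 21, 42, 63, 126.
Check 105^d mod 127 for each divisor in increasing order:
105^1 ≡ 105
105^2 ≡ 103
105^3 ≡ 20
105^6 ≡ 19
105^7 ≡ 90
105^9 ≡ 126
105^14 ≡ 99
105^18 ≡ 1
So ord_127(105) = 18.

18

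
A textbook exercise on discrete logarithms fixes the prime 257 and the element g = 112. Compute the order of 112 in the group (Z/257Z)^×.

256

By Lagrange's theorem, ord_257(112) divides φ(257) = 257 − 1 = 256 = 2^8.
Divisors of 256: 1, 2, 4, 8, 16, 32, 64, 128, 256.
Compute 112^d (mod 257) for the divisors d until we hit 1:
112^1 ≡ 112
112^2 ≡ 208
112^4 ≡ 88
112^8 ≡ 34
112^16 ≡ 128
112^32 ≡ 193
112^64 ≡ 241
112^128 ≡ 256
112^256 ≡ 1
The smallest such exponent is 256, so the order of 112 is 256.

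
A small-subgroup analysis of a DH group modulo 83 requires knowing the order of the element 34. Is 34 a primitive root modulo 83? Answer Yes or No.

Yes

φ(83) = 83 − 1 = 82 = 2 · 41.
34 is a primitive root mod 83 iff 34^(φ(83)/q) ≢ 1 for every prime q | φ(83), i.e. q ∈ {2, 41}.
34^41 ≡ 82 (mod 83)  [q = 2: ≢ 1 ✓]
34^2 ≡ 77 (mod 83)  [q = 41: ≢ 1 ✓]
All checks pass, so 34 has order 82 and is a primitive root modulo 83.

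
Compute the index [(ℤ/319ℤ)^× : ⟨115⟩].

28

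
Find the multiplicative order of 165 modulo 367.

366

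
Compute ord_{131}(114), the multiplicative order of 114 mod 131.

The order of 114 must divide φ(131) = 131 − 1 = 130 = 2 · 5 · 13.
Divisors of 130: 1, 2, 5, 10, 13, 26, 65, 130.
Check 114^d mod 131 for each divisor in increasing order:
114^1 ≡ 114
114^2 ≡ 27
114^5 ≡ 52
114^10 ≡ 84
114^13 ≡ 89
114^26 ≡ 61
114^65 ≡ 1
The smallest such exponent is 65, so the order of 114 is 65.

65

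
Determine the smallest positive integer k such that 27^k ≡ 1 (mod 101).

100

The order of 27 must divide φ(101) = 101 − 1 = 100 = 2^2 · 5^2.
Divisors of 100: 1, 2, 4, 5, 10, 20, 25, 50, 100.
Compute 27^d (mod 101) for the divisors d until we hit 1:
27^1 ≡ 27 (mod 101)
27^2 ≡ 22 (mod 101)
27^4 ≡ 80 (mod 101)
27^5 ≡ 39 (mod 101)
27^10 ≡ 6 (mod 101)
27^20 ≡ 36 (mod 101)
27^25 ≡ 91 (mod 101)
27^50 ≡ 100 (mod 101)
27^100 ≡ 1 (mod 101) ✓
Hence ord(27) = 100.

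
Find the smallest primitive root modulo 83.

2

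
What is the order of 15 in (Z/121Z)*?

55

Since 15 ∈ (Z/121Z)^×, its order divides φ(121) = φ(11^2) = 11·(11−1) = 110 = 2 · 5 · 11.
Divisors of 110: 1, 2, 5, 10, 11, 22, 55, 110.
Compute 15^d (mod 121) for the divisors d until we hit 1:
15^1 ≡ 15 (mod 121)
15^2 ≡ 104 (mod 121)
15^5 ≡ 100 (mod 121)
15^10 ≡ 78 (mod 121)
15^11 ≡ 81 (mod 121)
15^22 ≡ 27 (mod 121)
15^55 ≡ 1 (mod 121) ✓
Hence ord(15) = 55.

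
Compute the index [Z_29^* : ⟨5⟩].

The order of 5 must divide φ(29) = 29 − 1 = 28 = 2^2 · 7.
Divisors of 28: 1, 2, 4, 7, 14, 28.
Test each divisor d:
5^1 ≡ 5
5^2 ≡ 25
5^4 ≡ 16
5^7 ≡ 28
5^14 ≡ 1
Thus |⟨5⟩| = ord(5) = 14.
Index = |(Z/29Z)^×| / |⟨5⟩| = 28 / 14 = 2.

2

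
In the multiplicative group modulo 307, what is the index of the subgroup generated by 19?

ord(19) | φ(307) = 307 − 1 = 306 = 2 · 3^2 · 17.
Divisors of 306: 1, 2, 3, 6, 9, 17, 18, 34, 51, 102, 153, 306.
Test each divisor d:
19^1 ≡ 19 (mod 307)
19^2 ≡ 54 (mod 307)
19^3 ≡ 105 (mod 307)
19^6 ≡ 280 (mod 307)
19^9 ≡ 235 (mod 307)
19^17 ≡ 289 (mod 307)
19^18 ≡ 272 (mod 307)
19^34 ≡ 17 (mod 307)
19^51 ≡ 1 (mod 307) ✓
Thus |⟨19⟩| = ord(19) = 51.
[(Z/307Z)^× : ⟨19⟩] = 306/51 = 6.

6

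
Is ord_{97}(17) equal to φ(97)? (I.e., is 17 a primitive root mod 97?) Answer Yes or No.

φ(97) = 97 − 1 = 96 = 2^5 · 3.
Test 17^(96/q) mod 97 for each prime factor q of 96:
17^48 ≡ 96 (mod 97)  [q = 2: ≢ 1 ✓]
17^32 ≡ 61 (mod 97)  [q = 3: ≢ 1 ✓]
All checks pass, so 17 has order 96 and is a primitive root modulo 97.

Yes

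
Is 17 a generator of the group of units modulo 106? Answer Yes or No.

No

φ(106) = φ(2)·φ(53) = 1·52 = 52 = 2^2 · 13.
It suffices to check that the order of 17 is not a proper divisor of 52: compute 17^(52/q) for q ∈ {2, 13}.
17^26 ≡ 1 (mod 106)  [q = 2: ≡ 1 ✗]
17^4 ≡ 99 (mod 106)  [q = 13: ≢ 1 ✓]
The check at q = 2 fails, so 17 generates a proper subgroup.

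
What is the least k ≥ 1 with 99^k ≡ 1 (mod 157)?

13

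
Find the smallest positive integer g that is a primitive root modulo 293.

φ(293) = 293 − 1 = 292 = 2^2 · 73.
g is a primitive root iff g^(292/q) ≢ 1 (mod 293) for each prime q ∈ {2, 73}.
g = 2: 2^146 ≡ 292; 2^4 ≡ 16 — none is 1, so 2 is a primitive root.
The smallest primitive root modulo 293 is 2.

2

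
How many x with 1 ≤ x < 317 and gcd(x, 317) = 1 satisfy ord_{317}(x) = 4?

φ(317) = 317 − 1 = 316 = 2^2 · 79.
(Z/317Z)^× is cyclic (|G| = 316); a cyclic group of order m has exactly φ(d) elements of each order d | m, and none otherwise.
4 = 2^2 divides 316, and φ(4) = 2.

2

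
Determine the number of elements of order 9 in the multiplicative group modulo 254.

φ(254) = φ(2)·φ(127) = 1·126 = 126 = 2 · 3^2 · 7.
Since (Z/254Z)^× is cyclic of order 126, the number of elements of order d is φ(d) when d | 126 and 0 otherwise.
9 = 3^2 divides 126, and φ(9) = 6.

6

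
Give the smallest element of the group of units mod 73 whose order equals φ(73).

φ(73) = 73 − 1 = 72 = 2^3 · 3^2.
g is a primitive root iff g^(72/q) ≢ 1 (mod 73) for each prime q ∈ {2, 3}.
g = 2: 2^36 ≡ 1 — hits 1, so not a primitive root.
g = 3: 3^36 ≡ 1 — hits 1, so not a primitive root.
g = 4: 4^36 ≡ 1 — hits 1, so not a primitive root.
g = 5: 5^36 ≡ 72; 5^24 ≡ 8 — none is 1, so 5 is a primitive root.
Hence the least primitive root of 73 is 5.

5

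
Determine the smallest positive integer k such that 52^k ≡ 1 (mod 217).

Since 52 ∈ (Z/217Z)^×, its order divides φ(217) = φ(7·31) = (7−1)·(31−1) = 6·30 = 180 = 2^2 · 3^2 · 5.
Divisors of 180: 1, 2, 3, 4, 5, 6, 9, 10, 12, 15, 18, 20, 30, 36, 45, 60, 90, 180.
Check 52^d mod 217 for each divisor in increasing order:
52^1 ≡ 52 (mod 217)
52^2 ≡ 100 (mod 217)
52^3 ≡ 209 (mod 217)
52^4 ≡ 18 (mod 217)
52^5 ≡ 68 (mod 217)
52^6 ≡ 64 (mod 217)
52^9 ≡ 139 (mod 217)
52^10 ≡ 67 (mod 217)
52^12 ≡ 190 (mod 217)
52^15 ≡ 216 (mod 217)
52^18 ≡ 8 (mod 217)
52^20 ≡ 149 (mod 217)
52^30 ≡ 1 (mod 217) ✓
The smallest such exponent is 30, so the order of 52 is 30.

30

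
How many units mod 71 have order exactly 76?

φ(71) = 71 − 1 = 70 = 2 · 5 · 7.
Since (Z/71Z)^× is cyclic of order 70, the number of elements of order d is φ(d) when d | 70 and 0 otherwise.
Here 70 is not a multiple of 76, so there are no elements of order 76.

0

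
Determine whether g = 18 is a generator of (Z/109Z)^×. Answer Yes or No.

Yes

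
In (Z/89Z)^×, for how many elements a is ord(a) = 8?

4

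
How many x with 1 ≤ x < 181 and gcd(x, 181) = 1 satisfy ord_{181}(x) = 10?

4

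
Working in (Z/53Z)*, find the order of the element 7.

Since 7 ∈ (Z/53Z)^×, its order divides φ(53) = 53 − 1 = 52 = 2^2 · 13.
Divisors of 52: 1, 2, 4, 13, 26, 52.
Test each divisor d:
7^1 ≡ 7 (mod 53)
7^2 ≡ 49 (mod 53)
7^4 ≡ 16 (mod 53)
7^13 ≡ 52 (mod 53)
7^26 ≡ 1 (mod 53) ✓
Hence ord(7) = 26.

26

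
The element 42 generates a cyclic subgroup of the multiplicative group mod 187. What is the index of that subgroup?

4

ord(42) | φ(187) = φ(11·17) = (11−1)·(17−1) = 10·16 = 160 = 2^5 · 5.
Divisors of 160: 1, 2, 4, 5, 8, 10, 16, 20, 32, 40, 80, 160.
Evaluate successive powers at the divisors of 160:
42^1 ≡ 42 (mod 187)
42^2 ≡ 81 (mod 187)
42^4 ≡ 16 (mod 187)
42^5 ≡ 111 (mod 187)
42^8 ≡ 69 (mod 187)
42^10 ≡ 166 (mod 187)
42^16 ≡ 86 (mod 187)
42^20 ≡ 67 (mod 187)
42^32 ≡ 103 (mod 187)
42^40 ≡ 1 (mod 187) ✓
So ord_187(42) = 40, hence |⟨42⟩| = 40.
The index is φ(187) / ord(42) = 160 / 40 = 4.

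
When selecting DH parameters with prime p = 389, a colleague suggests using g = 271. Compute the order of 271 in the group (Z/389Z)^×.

By Lagrange's theorem, ord_389(271) divides φ(389) = 389 − 1 = 388 = 2^2 · 97.
Divisors of 388: 1, 2, 4, 97, 194, 388.
Compute 271^d (mod 389) for the divisors d until we hit 1:
271^1 ≡ 271
271^2 ≡ 309
271^4 ≡ 176
271^97 ≡ 115
271^194 ≡ 388
271^388 ≡ 1
The smallest such exponent is 388, so the order of 271 is 388.

388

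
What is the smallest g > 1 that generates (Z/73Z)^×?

5

φ(73) = 73 − 1 = 72 = 2^3 · 3^2.
g is a primitive root iff g^(72/q) ≢ 1 (mod 73) for each prime q ∈ {2, 3}.
g = 2: 2^36 ≡ 1 — hits 1, so not a primitive root.
g = 3: 3^36 ≡ 1 — hits 1, so not a primitive root.
g = 4: 4^36 ≡ 1 — hits 1, so not a primitive root.
g = 5: 5^36 ≡ 72; 5^24 ≡ 8 — none is 1, so 5 is a primitive root.
Hence the least primitive root of 73 is 5.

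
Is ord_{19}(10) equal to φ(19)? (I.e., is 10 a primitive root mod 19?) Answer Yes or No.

Yes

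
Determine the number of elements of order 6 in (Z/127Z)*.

2

φ(127) = 127 − 1 = 126 = 2 · 3^2 · 7.
Since (Z/127Z)^× is cyclic of order 126, the number of elements of order d is φ(d) when d | 126 and 0 otherwise.
6 = 2 · 3 divides 126, and φ(6) = 2.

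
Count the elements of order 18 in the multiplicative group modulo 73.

φ(73) = 73 − 1 = 72 = 2^3 · 3^2.
Since (Z/73Z)^× is cyclic of order 72, the number of elements of order d is φ(d) when d | 72 and 0 otherwise.
18 = 2 · 3^2 divides 72, and φ(18) = 6.

6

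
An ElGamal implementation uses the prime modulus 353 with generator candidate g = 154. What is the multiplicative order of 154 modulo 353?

352

By Lagrange's theorem, ord_353(154) divides φ(353) = 353 − 1 = 352 = 2^5 · 11.
Divisors of 352: 1, 2, 4, 8, 11, 16, 22, 32, 44, 88, 176, 352.
Test each divisor d:
154^1 ≡ 154
154^2 ≡ 65
154^4 ≡ 342
154^8 ≡ 121
154^11 ≡ 67
154^16 ≡ 168
154^22 ≡ 253
154^32 ≡ 337
154^44 ≡ 116
154^88 ≡ 42
154^176 ≡ 352
154^352 ≡ 1
The smallest such exponent is 352, so the order of 154 is 352.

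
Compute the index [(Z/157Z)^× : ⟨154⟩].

ord(154) | φ(157) = 157 − 1 = 156 = 2^2 · 3 · 13.
Divisors of 156: 1, 2, 3, 4, 6, 12, 13, 26, 39, 52, 78, 156.
Check 154^d mod 157 for each divisor in increasing order:
154^1 ≡ 154 (mod 157)
154^2 ≡ 9 (mod 157)
154^3 ≡ 130 (mod 157)
154^4 ≡ 81 (mod 157)
154^6 ≡ 101 (mod 157)
154^12 ≡ 153 (mod 157)
154^13 ≡ 12 (mod 157)
154^26 ≡ 144 (mod 157)
154^39 ≡ 1 (mod 157) ✓
The order of 154 is 39, so the subgroup it generates has 39 elements.
Index = |(Z/157Z)^×| / |⟨154⟩| = 156 / 39 = 4.

4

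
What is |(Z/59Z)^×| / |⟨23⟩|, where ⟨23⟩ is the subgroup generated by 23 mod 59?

1

The order of 23 must divide φ(59) = 59 − 1 = 58 = 2 · 29.
Divisors of 58: 1, 2, 29, 58.
Evaluate successive powers at the divisors of 58:
23^1 ≡ 23
23^2 ≡ 57
23^29 ≡ 58
23^58 ≡ 1
Thus |⟨23⟩| = ord(23) = 58.
[(Z/59Z)^× : ⟨23⟩] = 58/58 = 1.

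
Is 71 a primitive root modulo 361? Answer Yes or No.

Yes

φ(361) = φ(19^2) = 19·(19−1) = 342 = 2 · 3^2 · 19.
Test 71^(342/q) mod 361 for each prime factor q of 342:
71^171 ≡ 360 (mod 361)  [q = 2: ≢ 1 ✓]
71^114 ≡ 292 (mod 361)  [q = 3: ≢ 1 ✓]
71^18 ≡ 172 (mod 361)  [q = 19: ≢ 1 ✓]
Every test exponent gives a nontrivial residue, hence 71 generates the full group.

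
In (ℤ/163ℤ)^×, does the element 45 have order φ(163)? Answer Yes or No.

Yes

φ(163) = 163 − 1 = 162 = 2 · 3^4.
An element g generates (Z/163Z)^× iff g^(162/q) ≢ 1 (mod 163) for each prime q ∈ {2, 3}.
45^81 ≡ 162 (mod 163)  [q = 2: ≢ 1 ✓]
45^54 ≡ 104 (mod 163)  [q = 3: ≢ 1 ✓]
None equal 1, so ord_163(45) = 162: 45 is a primitive root.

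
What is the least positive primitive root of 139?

2

φ(139) = 139 − 1 = 138 = 2 · 3 · 23.
Test candidates g = 2, 3, … against the prime factors q ∈ {2, 3, 23} of φ(139): g is a generator iff g^(138/q) ≢ 1 for every such q.
g = 2: 2^69 ≡ 138; 2^46 ≡ 96; 2^6 ≡ 64 — none is 1, so 2 is a primitive root.
So 2 is the smallest generator of (Z/139Z)^×.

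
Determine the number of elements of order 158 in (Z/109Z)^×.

0

φ(109) = 109 − 1 = 108 = 2^2 · 3^3.
In a cyclic group of order 108, there are φ(d) elements of order d for each divisor d of 108, and zero for non-divisors.
Since 158 ∤ 108, the count is 0.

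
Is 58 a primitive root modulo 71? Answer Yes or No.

φ(71) = 71 − 1 = 70 = 2 · 5 · 7.
It suffices to check that the order of 58 is not a proper divisor of 70: compute 58^(70/q) for q ∈ {2, 5, 7}.
58^35 ≡ 1 (mod 71)  [q = 2: ≡ 1 ✗]
58^14 ≡ 25 (mod 71)  [q = 5: ≢ 1 ✓]
58^10 ≡ 20 (mod 71)  [q = 7: ≢ 1 ✓]
58^35 ≡ 1 shows ord(58) | 35, strictly less than φ(71); not a primitive root.

No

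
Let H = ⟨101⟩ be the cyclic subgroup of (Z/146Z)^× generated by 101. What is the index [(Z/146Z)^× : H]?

1

By Lagrange's theorem, ord_146(101) divides φ(146) = φ(2)·φ(73) = 1·72 = 72 = 2^3 · 3^2.
Divisors of 72: 1, 2, 3, 4, 6, 8, 9, 12, 18, 24, 36, 72.
Evaluate successive powers at the divisors of 72:
101^1 ≡ 101 (mod 146)
101^2 ≡ 127 (mod 146)
101^3 ≡ 125 (mod 146)
101^4 ≡ 69 (mod 146)
101^6 ≡ 3 (mod 146)
101^8 ≡ 89 (mod 146)
101^9 ≡ 83 (mod 146)
101^12 ≡ 9 (mod 146)
101^18 ≡ 27 (mod 146)
101^24 ≡ 81 (mod 146)
101^36 ≡ 145 (mod 146)
101^72 ≡ 1 (mod 146) ✓
The order of 101 is 72, so the subgroup it generates has 72 elements.
Index = |(Z/146Z)^×| / |⟨101⟩| = 72 / 72 = 1.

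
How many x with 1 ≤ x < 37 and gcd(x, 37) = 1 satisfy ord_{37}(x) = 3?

φ(37) = 37 − 1 = 36 = 2^2 · 3^2.
Since (Z/37Z)^× is cyclic of order 36, the number of elements of order d is φ(d) when d | 36 and 0 otherwise.
3 | 36, and φ(3) = 3 − 1 = 2.

2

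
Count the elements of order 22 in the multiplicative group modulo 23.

10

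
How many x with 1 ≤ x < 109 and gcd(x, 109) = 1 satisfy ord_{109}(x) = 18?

φ(109) = 109 − 1 = 108 = 2^2 · 3^3.
In a cyclic group of order 108, there are φ(d) elements of order d for each divisor d of 108, and zero for non-divisors.
18 = 2 · 3^2 divides 108, and φ(18) = 6.

6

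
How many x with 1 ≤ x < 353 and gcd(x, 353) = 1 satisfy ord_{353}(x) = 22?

φ(353) = 353 − 1 = 352 = 2^5 · 11.
(Z/353Z)^× is cyclic (|G| = 352); a cyclic group of order m has exactly φ(d) elements of each order d | m, and none otherwise.
22 = 2 · 11 divides 352, and φ(22) = 10.

10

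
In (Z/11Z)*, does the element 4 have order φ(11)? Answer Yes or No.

No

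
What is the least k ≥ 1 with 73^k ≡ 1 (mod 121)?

The order of 73 must divide φ(121) = φ(11^2) = 11·(11−1) = 110 = 2 · 5 · 11.
Divisors of 110: 1, 2, 5, 10, 11, 22, 55, 110.
Check 73^d mod 121 for each divisor in increasing order:
73^1 ≡ 73
73^2 ≡ 5
73^5 ≡ 10
73^10 ≡ 100
73^11 ≡ 40
73^22 ≡ 27
73^55 ≡ 120
73^110 ≡ 1
Hence ord(73) = 110.

110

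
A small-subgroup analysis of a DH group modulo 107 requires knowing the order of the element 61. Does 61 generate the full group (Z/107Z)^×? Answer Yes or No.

No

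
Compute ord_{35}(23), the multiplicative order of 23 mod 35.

12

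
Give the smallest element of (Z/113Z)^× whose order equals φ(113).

3

φ(113) = 113 − 1 = 112 = 2^4 · 7.
g is a primitive root iff g^(112/q) ≢ 1 (mod 113) for each prime q ∈ {2, 7}.
g = 2: 2^56 ≡ 1 — hits 1, so not a primitive root.
g = 3: 3^56 ≡ 112; 3^16 ≡ 49 — none is 1, so 3 is a primitive root.
Hence the least primitive root of 113 is 3.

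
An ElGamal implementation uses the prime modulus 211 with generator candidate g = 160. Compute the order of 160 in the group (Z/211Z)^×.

210

ord(160) | φ(211) = 211 − 1 = 210 = 2 · 3 · 5 · 7.
Divisors of 210: 1, 2, 3, 5, 6, 7, 10, 14, 15, 21, 30, 35, 42, 70, 105, 210.
Compute 160^d (mod 211) for the divisors d until we hit 1:
160^1 ≡ 160 (mod 211)
160^2 ≡ 69 (mod 211)
160^3 ≡ 68 (mod 211)
160^5 ≡ 50 (mod 211)
160^6 ≡ 193 (mod 211)
160^7 ≡ 74 (mod 211)
160^10 ≡ 179 (mod 211)
160^14 ≡ 201 (mod 211)
160^15 ≡ 88 (mod 211)
160^21 ≡ 104 (mod 211)
160^30 ≡ 148 (mod 211)
160^35 ≡ 15 (mod 211)
160^42 ≡ 55 (mod 211)
160^70 ≡ 14 (mod 211)
160^105 ≡ 210 (mod 211)
160^210 ≡ 1 (mod 211) ✓
The smallest such exponent is 210, so the order of 160 is 210.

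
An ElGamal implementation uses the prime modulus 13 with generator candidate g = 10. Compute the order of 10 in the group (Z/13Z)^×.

ord(10) | φ(13) = 13 − 1 = 12 = 2^2 · 3.
Divisors of 12: 1, 2, 3, 4, 6, 12.
Check 10^d mod 13 for each divisor in increasing order:
10^1 ≡ 10
10^2 ≡ 9
10^3 ≡ 12
10^4 ≡ 3
10^6 ≡ 1
The smallest such exponent is 6, so the order of 10 is 6.

6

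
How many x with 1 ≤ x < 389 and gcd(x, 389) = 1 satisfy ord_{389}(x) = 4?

2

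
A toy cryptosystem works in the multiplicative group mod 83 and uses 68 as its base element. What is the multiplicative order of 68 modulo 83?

41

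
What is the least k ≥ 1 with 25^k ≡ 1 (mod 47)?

23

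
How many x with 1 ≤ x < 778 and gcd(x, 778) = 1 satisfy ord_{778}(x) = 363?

0

φ(778) = φ(2)·φ(389) = 1·388 = 388 = 2^2 · 97.
(Z/778Z)^× is cyclic (|G| = 388); a cyclic group of order m has exactly φ(d) elements of each order d | m, and none otherwise.
Here 388 is not a multiple of 363, so there are no elements of order 363.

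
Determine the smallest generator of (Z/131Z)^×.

φ(131) = 131 − 1 = 130 = 2 · 5 · 13.
g is a primitive root iff g^(130/q) ≢ 1 (mod 131) for each prime q ∈ {2, 5, 13}.
g = 2: 2^65 ≡ 130; 2^26 ≡ 53; 2^10 ≡ 107 — none is 1, so 2 is a primitive root.
The smallest primitive root modulo 131 is 2.

2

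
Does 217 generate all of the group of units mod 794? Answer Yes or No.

Yes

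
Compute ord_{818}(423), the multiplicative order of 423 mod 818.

136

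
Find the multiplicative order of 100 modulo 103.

ord(100) | φ(103) = 103 − 1 = 102 = 2 · 3 · 17.
Divisors of 102: 1, 2, 3, 6, 17, 34, 51, 102.
Evaluate successive powers at the divisors of 102:
100^1 ≡ 100
100^2 ≡ 9
100^3 ≡ 76
100^6 ≡ 8
100^17 ≡ 1
Therefore the multiplicative order of 100 modulo 103 is 17.

17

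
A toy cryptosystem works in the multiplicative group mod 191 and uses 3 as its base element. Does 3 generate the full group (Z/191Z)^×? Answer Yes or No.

φ(191) = 191 − 1 = 190 = 2 · 5 · 19.
An element g generates (Z/191Z)^× iff g^(190/q) ≢ 1 (mod 191) for each prime q ∈ {2, 5, 19}.
3^95 ≡ 1 (mod 191)  [q = 2: ≡ 1 ✗]
3^38 ≡ 39 (mod 191)  [q = 5: ≢ 1 ✓]
3^10 ≡ 30 (mod 191)  [q = 19: ≢ 1 ✓]
3^95 ≡ 1 shows ord(3) | 95, strictly less than φ(191); not a primitive root.

No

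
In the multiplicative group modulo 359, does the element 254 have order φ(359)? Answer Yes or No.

No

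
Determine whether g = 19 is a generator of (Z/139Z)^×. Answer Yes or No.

Yes

φ(139) = 139 − 1 = 138 = 2 · 3 · 23.
19 is a primitive root mod 139 iff 19^(φ(139)/q) ≢ 1 for every prime q | φ(139), i.e. q ∈ {2, 3, 23}.
19^69 ≡ 138 (mod 139)  [q = 2: ≢ 1 ✓]
19^46 ≡ 96 (mod 139)  [q = 3: ≢ 1 ✓]
19^6 ≡ 80 (mod 139)  [q = 23: ≢ 1 ✓]
None equal 1, so ord_139(19) = 138: 19 is a primitive root.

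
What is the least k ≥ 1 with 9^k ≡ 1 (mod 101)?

By Lagrange's theorem, ord_101(9) divides φ(101) = 101 − 1 = 100 = 2^2 · 5^2.
Divisors of 100: 1, 2, 4, 5, 10, 20, 25, 50, 100.
Check 9^d mod 101 for each divisor in increasing order:
9^1 ≡ 9 (mod 101)
9^2 ≡ 81 (mod 101)
9^4 ≡ 97 (mod 101)
9^5 ≡ 65 (mod 101)
9^10 ≡ 84 (mod 101)
9^20 ≡ 87 (mod 101)
9^25 ≡ 100 (mod 101)
9^50 ≡ 1 (mod 101) ✓
The smallest such exponent is 50, so the order of 9 is 50.

50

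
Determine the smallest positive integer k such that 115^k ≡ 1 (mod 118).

58

ord(115) | φ(118) = φ(2)·φ(59) = 1·58 = 58 = 2 · 29.
Divisors of 58: 1, 2, 29, 58.
Compute 115^d (mod 118) for the divisors d until we hit 1:
115^1 ≡ 115
115^2 ≡ 9
115^29 ≡ 117
115^58 ≡ 1
The smallest such exponent is 58, so the order of 115 is 58.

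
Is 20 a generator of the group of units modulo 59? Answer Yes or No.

φ(59) = 59 − 1 = 58 = 2 · 29.
Test 20^(58/q) mod 59 for each prime factor q of 58:
20^29 ≡ 1 (mod 59)  [q = 2: ≡ 1 ✗]
20^2 ≡ 46 (mod 59)  [q = 29: ≢ 1 ✓]
20^29 ≡ 1 shows ord(20) | 29, strictly less than φ(59); not a primitive root.

No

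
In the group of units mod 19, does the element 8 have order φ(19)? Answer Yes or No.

No

φ(19) = 19 − 1 = 18 = 2 · 3^2.
Test 8^(18/q) mod 19 for each prime factor q of 18:
8^9 ≡ 18 (mod 19)  [q = 2: ≢ 1 ✓]
8^6 ≡ 1 (mod 19)  [q = 3: ≡ 1 ✗]
Since 8^6 ≡ 1, the order of 8 divides 6 < 18, so 8 is not a primitive root.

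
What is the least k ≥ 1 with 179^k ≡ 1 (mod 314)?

12

Since 179 ∈ (Z/314Z)^×, its order divides φ(314) = φ(2)·φ(157) = 1·156 = 156 = 2^2 · 3 · 13.
Divisors of 156: 1, 2, 3, 4, 6, 12, 13, 26, 39, 52, 78, 156.
Evaluate successive powers at the divisors of 156:
179^1 ≡ 179
179^2 ≡ 13
179^3 ≡ 129
179^4 ≡ 169
179^6 ≡ 313
179^12 ≡ 1
Therefore the multiplicative order of 179 modulo 314 is 12.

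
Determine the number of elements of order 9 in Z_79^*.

0

φ(79) = 79 − 1 = 78 = 2 · 3 · 13.
In a cyclic group of order 78, there are φ(d) elements of order d for each divisor d of 78, and zero for non-divisors.
9 does not divide 78, so no element of (Z/79Z)^× has order 9.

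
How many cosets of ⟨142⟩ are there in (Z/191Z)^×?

Since 142 ∈ (Z/191Z)^×, its order divides φ(191) = 191 − 1 = 190 = 2 · 5 · 19.
Divisors of 190: 1, 2, 5, 10, 19, 38, 95, 190.
Evaluate successive powers at the divisors of 190:
142^1 ≡ 142 (mod 191)
142^2 ≡ 109 (mod 191)
142^5 ≡ 190 (mod 191)
142^10 ≡ 1 (mod 191) ✓
Thus |⟨142⟩| = ord(142) = 10.
[(Z/191Z)^× : ⟨142⟩] = 190/10 = 19.

19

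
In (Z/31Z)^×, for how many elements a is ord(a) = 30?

8

φ(31) = 31 − 1 = 30 = 2 · 3 · 5.
(Z/31Z)^× is cyclic (|G| = 30); a cyclic group of order m has exactly φ(d) elements of each order d | m, and none otherwise.
30 = 2 · 3 · 5 divides 30, and φ(30) = 8.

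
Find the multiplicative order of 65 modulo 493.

The order of 65 must divide φ(493) = φ(17·29) = (17−1)·(29−1) = 16·28 = 448 = 2^6 · 7.
Divisors of 448: 1, 2, 4, 7, 8, 14, 16, 28, 32, 56, 64, 112, 224, 448.
Test each divisor d:
65^1 ≡ 65 (mod 493)
65^2 ≡ 281 (mod 493)
65^4 ≡ 81 (mod 493)
65^7 ≡ 465 (mod 493)
65^8 ≡ 152 (mod 493)
65^14 ≡ 291 (mod 493)
65^16 ≡ 426 (mod 493)
65^28 ≡ 378 (mod 493)
65^32 ≡ 52 (mod 493)
65^56 ≡ 407 (mod 493)
65^64 ≡ 239 (mod 493)
65^112 ≡ 1 (mod 493) ✓
Hence ord(65) = 112.

112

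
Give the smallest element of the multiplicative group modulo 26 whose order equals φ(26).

7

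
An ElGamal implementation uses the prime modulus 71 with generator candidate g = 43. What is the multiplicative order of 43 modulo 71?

35

ord(43) | φ(71) = 71 − 1 = 70 = 2 · 5 · 7.
Divisors of 70: 1, 2, 5, 7, 10, 14, 35, 70.
Test each divisor d:
43^1 ≡ 43 (mod 71)
43^2 ≡ 3 (mod 71)
43^5 ≡ 32 (mod 71)
43^7 ≡ 25 (mod 71)
43^10 ≡ 30 (mod 71)
43^14 ≡ 57 (mod 71)
43^35 ≡ 1 (mod 71) ✓
So ord_71(43) = 35.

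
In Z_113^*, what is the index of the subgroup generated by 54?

1

By Lagrange's theorem, ord_113(54) divides φ(113) = 113 − 1 = 112 = 2^4 · 7.
Divisors of 112: 1, 2, 4, 7, 8, 14, 16, 28, 56, 112.
Compute 54^d (mod 113) for the divisors d until we hit 1:
54^1 ≡ 54 (mod 113)
54^2 ≡ 91 (mod 113)
54^4 ≡ 32 (mod 113)
54^7 ≡ 65 (mod 113)
54^8 ≡ 7 (mod 113)
54^14 ≡ 44 (mod 113)
54^16 ≡ 49 (mod 113)
54^28 ≡ 15 (mod 113)
54^56 ≡ 112 (mod 113)
54^112 ≡ 1 (mod 113) ✓
So ord_113(54) = 112, hence |⟨54⟩| = 112.
[(Z/113Z)^× : ⟨54⟩] = 112/112 = 1.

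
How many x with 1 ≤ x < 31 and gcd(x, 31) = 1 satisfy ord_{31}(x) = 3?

2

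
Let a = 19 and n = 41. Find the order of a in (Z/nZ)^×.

40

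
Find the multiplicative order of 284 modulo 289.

272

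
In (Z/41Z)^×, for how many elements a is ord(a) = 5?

4

φ(41) = 41 − 1 = 40 = 2^3 · 5.
Since (Z/41Z)^× is cyclic of order 40, the number of elements of order d is φ(d) when d | 40 and 0 otherwise.
5 | 40, and φ(5) = 5 − 1 = 4.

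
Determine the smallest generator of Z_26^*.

φ(26) = φ(2)·φ(13) = 1·12 = 12 = 2^2 · 3.
Test candidates g = 2, 3, … against the prime factors q ∈ {2, 3} of φ(26): g is a generator iff g^(12/q) ≢ 1 for every such q.
g = 2: gcd(2, 26) = 2 > 1, not a unit — skip.
g = 3: 3^6 ≡ 1 — hits 1, so not a primitive root.
g = 4: gcd(4, 26) = 2 > 1, not a unit — skip.
g = 5: 5^6 ≡ 25; 5^4 ≡ 1 — hits 1, so not a primitive root.
g = 6: gcd(6, 26) = 2 > 1, not a unit — skip.
g = 7: 7^6 ≡ 25; 7^4 ≡ 9 — none is 1, so 7 is a primitive root.
The smallest primitive root modulo 26 is 7.

7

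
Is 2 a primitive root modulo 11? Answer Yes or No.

Yes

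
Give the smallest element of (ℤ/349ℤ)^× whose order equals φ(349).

2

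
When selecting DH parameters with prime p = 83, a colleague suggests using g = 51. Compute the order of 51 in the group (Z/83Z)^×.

Since 51 ∈ (Z/83Z)^×, its order divides φ(83) = 83 − 1 = 82 = 2 · 41.
Divisors of 82: 1, 2, 41, 82.
Check 51^d mod 83 for each divisor in increasing order:
51^1 ≡ 51 (mod 83)
51^2 ≡ 28 (mod 83)
51^41 ≡ 1 (mod 83) ✓
Hence ord(51) = 41.

41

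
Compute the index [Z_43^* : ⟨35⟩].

The order of 35 must divide φ(43) = 43 − 1 = 42 = 2 · 3 · 7.
Divisors of 42: 1, 2, 3, 6, 7, 14, 21, 42.
Evaluate successive powers at the divisors of 42:
35^1 ≡ 35
35^2 ≡ 21
35^3 ≡ 4
35^6 ≡ 16
35^7 ≡ 1
The order of 35 is 7, so the subgroup it generates has 7 elements.
[(Z/43Z)^× : ⟨35⟩] = 42/7 = 6.

6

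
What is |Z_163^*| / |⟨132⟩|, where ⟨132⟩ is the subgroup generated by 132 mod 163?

6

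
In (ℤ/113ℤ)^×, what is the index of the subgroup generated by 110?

1

ord(110) | φ(113) = 113 − 1 = 112 = 2^4 · 7.
Divisors of 112: 1, 2, 4, 7, 8, 14, 16, 28, 56, 112.
Test each divisor d:
110^1 ≡ 110 (mod 113)
110^2 ≡ 9 (mod 113)
110^4 ≡ 81 (mod 113)
110^7 ≡ 73 (mod 113)
110^8 ≡ 7 (mod 113)
110^14 ≡ 18 (mod 113)
110^16 ≡ 49 (mod 113)
110^28 ≡ 98 (mod 113)
110^56 ≡ 112 (mod 113)
110^112 ≡ 1 (mod 113) ✓
So ord_113(110) = 112, hence |⟨110⟩| = 112.
[(Z/113Z)^× : ⟨110⟩] = 112/112 = 1.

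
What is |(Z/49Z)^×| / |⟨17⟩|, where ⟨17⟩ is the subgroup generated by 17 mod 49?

1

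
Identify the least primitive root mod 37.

φ(37) = 37 − 1 = 36 = 2^2 · 3^2.
Test candidates g = 2, 3, … against the prime factors q ∈ {2, 3} of φ(37): g is a generator iff g^(36/q) ≢ 1 for every such q.
g = 2: 2^18 ≡ 36; 2^12 ≡ 26 — none is 1, so 2 is a primitive root.
The smallest primitive root modulo 37 is 2.

2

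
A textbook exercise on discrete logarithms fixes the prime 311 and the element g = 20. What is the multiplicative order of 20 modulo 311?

31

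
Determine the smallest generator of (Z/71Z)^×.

7

φ(71) = 71 − 1 = 70 = 2 · 5 · 7.
g is a primitive root iff g^(70/q) ≢ 1 (mod 71) for each prime q ∈ {2, 5, 7}.
g = 2: 2^35 ≡ 1 — hits 1, so not a primitive root.
g = 3: 3^35 ≡ 1 — hits 1, so not a primitive root.
g = 4: 4^35 ≡ 1 — hits 1, so not a primitive root.
g = 5: 5^35 ≡ 1 — hits 1, so not a primitive root.
g = 6: 6^35 ≡ 1 — hits 1, so not a primitive root.
g = 7: 7^35 ≡ 70; 7^14 ≡ 54; 7^10 ≡ 45 — none is 1, so 7 is a primitive root.
The smallest primitive root modulo 71 is 7.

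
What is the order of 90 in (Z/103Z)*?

By Lagrange's theorem, ord_103(90) divides φ(103) = 103 − 1 = 102 = 2 · 3 · 17.
Divisors of 102: 1, 2, 3, 6, 17, 34, 51, 102.
Evaluate successive powers at the divisors of 102:
90^1 ≡ 90 (mod 103)
90^2 ≡ 66 (mod 103)
90^3 ≡ 69 (mod 103)
90^6 ≡ 23 (mod 103)
90^17 ≡ 102 (mod 103)
90^34 ≡ 1 (mod 103) ✓
The smallest such exponent is 34, so the order of 90 is 34.

34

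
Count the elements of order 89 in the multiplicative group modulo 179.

88

φ(179) = 179 − 1 = 178 = 2 · 89.
In a cyclic group of order 178, there are φ(d) elements of order d for each divisor d of 178, and zero for non-divisors.
89 | 178, and φ(89) = 89 − 1 = 88.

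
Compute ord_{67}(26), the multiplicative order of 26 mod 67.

Since 26 ∈ (Z/67Z)^×, its order divides φ(67) = 67 − 1 = 66 = 2 · 3 · 11.
Divisors of 66: 1, 2, 3, 6, 11, 22, 33, 66.
Evaluate successive powers at the divisors of 66:
26^1 ≡ 26 (mod 67)
26^2 ≡ 6 (mod 67)
26^3 ≡ 22 (mod 67)
26^6 ≡ 15 (mod 67)
26^11 ≡ 37 (mod 67)
26^22 ≡ 29 (mod 67)
26^33 ≡ 1 (mod 67) ✓
So ord_67(26) = 33.

33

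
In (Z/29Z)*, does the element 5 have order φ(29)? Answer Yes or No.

No

φ(29) = 29 − 1 = 28 = 2^2 · 7.
It suffices to check that the order of 5 is not a proper divisor of 28: compute 5^(28/q) for q ∈ {2, 7}.
5^14 ≡ 1 (mod 29)  [q = 2: ≡ 1 ✗]
5^4 ≡ 16 (mod 29)  [q = 7: ≢ 1 ✓]
The check at q = 2 fails, so 5 generates a proper subgroup.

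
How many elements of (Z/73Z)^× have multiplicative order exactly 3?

φ(73) = 73 − 1 = 72 = 2^3 · 3^2.
In a cyclic group of order 72, there are φ(d) elements of order d for each divisor d of 72, and zero for non-divisors.
3 | 72, and φ(3) = 3 − 1 = 2.

2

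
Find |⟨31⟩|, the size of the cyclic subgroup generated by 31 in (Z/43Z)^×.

21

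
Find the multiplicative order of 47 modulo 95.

ord(47) | φ(95) = φ(5·19) = (5−1)·(19−1) = 4·18 = 72 = 2^3 · 3^2.
Divisors of 72: 1, 2, 3, 4, 6, 8, 9, 12, 18, 24, 36, 72.
Check 47^d mod 95 for each divisor in increasing order:
47^1 ≡ 47 (mod 95)
47^2 ≡ 24 (mod 95)
47^3 ≡ 83 (mod 95)
47^4 ≡ 6 (mod 95)
47^6 ≡ 49 (mod 95)
47^8 ≡ 36 (mod 95)
47^9 ≡ 77 (mod 95)
47^12 ≡ 26 (mod 95)
47^18 ≡ 39 (mod 95)
47^24 ≡ 11 (mod 95)
47^36 ≡ 1 (mod 95) ✓
The smallest such exponent is 36, so the order of 47 is 36.

36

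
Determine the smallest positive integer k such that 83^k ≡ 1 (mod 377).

28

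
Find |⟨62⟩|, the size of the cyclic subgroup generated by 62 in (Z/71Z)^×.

70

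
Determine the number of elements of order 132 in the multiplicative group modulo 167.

0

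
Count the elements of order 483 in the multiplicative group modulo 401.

0

φ(401) = 401 − 1 = 400 = 2^4 · 5^2.
In a cyclic group of order 400, there are φ(d) elements of order d for each divisor d of 400, and zero for non-divisors.
Since 483 ∤ 400, the count is 0.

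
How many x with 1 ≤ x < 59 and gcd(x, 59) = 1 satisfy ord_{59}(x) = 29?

φ(59) = 59 − 1 = 58 = 2 · 29.
(Z/59Z)^× is cyclic (|G| = 58); a cyclic group of order m has exactly φ(d) elements of each order d | m, and none otherwise.
29 | 58, and φ(29) = 29 − 1 = 28.

28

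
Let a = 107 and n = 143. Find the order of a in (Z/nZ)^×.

30

Since 107 ∈ (Z/143Z)^×, its order divides φ(143) = φ(11·13) = (11−1)·(13−1) = 10·12 = 120 = 2^3 · 3 · 5.
Divisors of 120: 1, 2, 3, 4, 5, 6, 8, 10, 12, 15, 20, 24, 30, 40, 60, 120.
Test each divisor d:
107^1 ≡ 107 (mod 143)
107^2 ≡ 9 (mod 143)
107^3 ≡ 105 (mod 143)
107^4 ≡ 81 (mod 143)
107^5 ≡ 87 (mod 143)
107^6 ≡ 14 (mod 143)
107^8 ≡ 126 (mod 143)
107^10 ≡ 133 (mod 143)
107^12 ≡ 53 (mod 143)
107^15 ≡ 131 (mod 143)
107^20 ≡ 100 (mod 143)
107^24 ≡ 92 (mod 143)
107^30 ≡ 1 (mod 143) ✓
The smallest such exponent is 30, so the order of 107 is 30.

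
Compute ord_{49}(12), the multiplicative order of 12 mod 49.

42

By Lagrange's theorem, ord_49(12) divides φ(49) = φ(7^2) = 7·(7−1) = 42 = 2 · 3 · 7.
Divisors of 42: 1, 2, 3, 6, 7, 14, 21, 42.
Compute 12^d (mod 49) for the divisors d until we hit 1:
12^1 ≡ 12 (mod 49)
12^2 ≡ 46 (mod 49)
12^3 ≡ 13 (mod 49)
12^6 ≡ 22 (mod 49)
12^7 ≡ 19 (mod 49)
12^14 ≡ 18 (mod 49)
12^21 ≡ 48 (mod 49)
12^42 ≡ 1 (mod 49) ✓
Hence ord(12) = 42.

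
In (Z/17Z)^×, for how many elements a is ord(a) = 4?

2

φ(17) = 17 − 1 = 16 = 2^4.
(Z/17Z)^× is cyclic (|G| = 16); a cyclic group of order m has exactly φ(d) elements of each order d | m, and none otherwise.
4 = 2^2 divides 16, and φ(4) = 2.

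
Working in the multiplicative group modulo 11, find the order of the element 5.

5

Since 5 ∈ (Z/11Z)^×, its order divides φ(11) = 11 − 1 = 10 = 2 · 5.
Divisors of 10: 1, 2, 5, 10.
Check 5^d mod 11 for each divisor in increasing order:
5^1 ≡ 5 (mod 11)
5^2 ≡ 3 (mod 11)
5^5 ≡ 1 (mod 11) ✓
So ord_11(5) = 5.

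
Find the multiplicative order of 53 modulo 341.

30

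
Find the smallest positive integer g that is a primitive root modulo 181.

φ(181) = 181 − 1 = 180 = 2^2 · 3^2 · 5.
g is a primitive root iff g^(180/q) ≢ 1 (mod 181) for each prime q ∈ {2, 3, 5}.
g = 2: 2^90 ≡ 180; 2^60 ≡ 48; 2^36 ≡ 59 — none is 1, so 2 is a primitive root.
So 2 is the smallest generator of (Z/181Z)^×.

2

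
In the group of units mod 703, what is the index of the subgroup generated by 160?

36

Since 160 ∈ (Z/703Z)^×, its order divides φ(703) = φ(19·37) = (19−1)·(37−1) = 18·36 = 648 = 2^3 · 3^4.
Divisors of 648: 1, 2, 3, 4, 6, 8, 9, 12, 18, 24, 27, 36, 54, 72, 81, 108, 162, 216, 324, 648.
Compute 160^d (mod 703) for the divisors d until we hit 1:
160^1 ≡ 160 (mod 703)
160^2 ≡ 292 (mod 703)
160^3 ≡ 322 (mod 703)
160^4 ≡ 201 (mod 703)
160^6 ≡ 343 (mod 703)
160^8 ≡ 330 (mod 703)
160^9 ≡ 75 (mod 703)
160^12 ≡ 248 (mod 703)
160^18 ≡ 1 (mod 703) ✓
Thus |⟨160⟩| = ord(160) = 18.
Index = |(Z/703Z)^×| / |⟨160⟩| = 648 / 18 = 36.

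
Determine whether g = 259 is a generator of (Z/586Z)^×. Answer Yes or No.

Yes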